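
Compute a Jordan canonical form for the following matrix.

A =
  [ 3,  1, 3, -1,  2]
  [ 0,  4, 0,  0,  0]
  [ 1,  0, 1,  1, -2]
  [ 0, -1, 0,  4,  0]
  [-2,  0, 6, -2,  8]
J_2(4) ⊕ J_2(4) ⊕ J_1(4)

The characteristic polynomial is
  det(x·I − A) = x^5 - 20*x^4 + 160*x^3 - 640*x^2 + 1280*x - 1024 = (x - 4)^5

Eigenvalues and multiplicities (the geometric multiplicity of λ is n − rank(A − λI), which equals the number of Jordan blocks for λ):
  λ = 4: algebraic multiplicity = 5, geometric multiplicity = 3

Determining the block sizes for each eigenvalue:
  λ = 4: with am = 5 and gm = 3, the partition is not yet determined (e.g. several partitions of 5 into 3 parts exist). Let N = A − (4)·I. Computing rank(N^1) = 2, rank(N^2) = 0; the number of blocks of size ≥ j is rank(N^{j−1}) − rank(N^j), giving [3, 2]. So we have 2 block(s) of size 2, 1 block(s) of size 1 → block sizes [2, 2, 1]

Assembling the blocks gives a Jordan form
J =
  [4, 1, 0, 0, 0]
  [0, 4, 0, 0, 0]
  [0, 0, 4, 1, 0]
  [0, 0, 0, 4, 0]
  [0, 0, 0, 0, 4]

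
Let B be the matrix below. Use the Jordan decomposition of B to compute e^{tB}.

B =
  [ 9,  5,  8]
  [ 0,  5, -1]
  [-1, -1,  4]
e^{tB} =
  [t^2*exp(6*t)/2 + 3*t*exp(6*t) + exp(6*t), t^2*exp(6*t) + 5*t*exp(6*t), 3*t^2*exp(6*t)/2 + 8*t*exp(6*t)]
  [t^2*exp(6*t)/2, t^2*exp(6*t) - t*exp(6*t) + exp(6*t), 3*t^2*exp(6*t)/2 - t*exp(6*t)]
  [-t^2*exp(6*t)/2 - t*exp(6*t), -t^2*exp(6*t) - t*exp(6*t), -3*t^2*exp(6*t)/2 - 2*t*exp(6*t) + exp(6*t)]

Strategy: write B = P · J · P⁻¹ where J is a Jordan canonical form, so e^{tB} = P · e^{tJ} · P⁻¹, and e^{tJ} can be computed block-by-block.

B has Jordan form
J =
  [6, 1, 0]
  [0, 6, 1]
  [0, 0, 6]
(up to reordering of blocks).

Per-block formulas:
  For a 3×3 Jordan block J_3(6): exp(t · J_3(6)) = e^(6t)·(I + t·N + (t^2/2)·N^2), where N is the 3×3 nilpotent shift.

After assembling e^{tJ} and conjugating by P, we get:

e^{tB} =
  [t^2*exp(6*t)/2 + 3*t*exp(6*t) + exp(6*t), t^2*exp(6*t) + 5*t*exp(6*t), 3*t^2*exp(6*t)/2 + 8*t*exp(6*t)]
  [t^2*exp(6*t)/2, t^2*exp(6*t) - t*exp(6*t) + exp(6*t), 3*t^2*exp(6*t)/2 - t*exp(6*t)]
  [-t^2*exp(6*t)/2 - t*exp(6*t), -t^2*exp(6*t) - t*exp(6*t), -3*t^2*exp(6*t)/2 - 2*t*exp(6*t) + exp(6*t)]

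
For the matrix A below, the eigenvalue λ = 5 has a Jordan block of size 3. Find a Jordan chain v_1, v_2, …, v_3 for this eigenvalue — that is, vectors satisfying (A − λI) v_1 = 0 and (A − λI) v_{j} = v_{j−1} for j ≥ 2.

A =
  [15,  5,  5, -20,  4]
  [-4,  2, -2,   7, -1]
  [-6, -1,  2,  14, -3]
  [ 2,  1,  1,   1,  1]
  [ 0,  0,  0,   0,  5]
A Jordan chain for λ = 5 of length 3:
v_1 = (10, -2, -10, 2, 0)ᵀ
v_2 = (10, -4, -6, 2, 0)ᵀ
v_3 = (1, 0, 0, 0, 0)ᵀ

Let N = A − (5)·I. We want v_3 with N^3 v_3 = 0 but N^2 v_3 ≠ 0; then v_{j-1} := N · v_j for j = 3, …, 2.

Pick v_3 = (1, 0, 0, 0, 0)ᵀ.
Then v_2 = N · v_3 = (10, -4, -6, 2, 0)ᵀ.
Then v_1 = N · v_2 = (10, -2, -10, 2, 0)ᵀ.

Sanity check: (A − (5)·I) v_1 = (0, 0, 0, 0, 0)ᵀ = 0. ✓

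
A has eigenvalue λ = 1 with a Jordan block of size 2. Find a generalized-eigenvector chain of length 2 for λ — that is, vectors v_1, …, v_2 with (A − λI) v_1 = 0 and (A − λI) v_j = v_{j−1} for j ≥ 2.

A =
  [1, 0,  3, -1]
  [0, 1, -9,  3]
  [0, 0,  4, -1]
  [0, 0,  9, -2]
A Jordan chain for λ = 1 of length 2:
v_1 = (3, -9, 3, 9)ᵀ
v_2 = (0, 0, 1, 0)ᵀ

Let N = A − (1)·I. We want v_2 with N^2 v_2 = 0 but N^1 v_2 ≠ 0; then v_{j-1} := N · v_j for j = 2, …, 2.

Pick v_2 = (0, 0, 1, 0)ᵀ.
Then v_1 = N · v_2 = (3, -9, 3, 9)ᵀ.

Sanity check: (A − (1)·I) v_1 = (0, 0, 0, 0)ᵀ = 0. ✓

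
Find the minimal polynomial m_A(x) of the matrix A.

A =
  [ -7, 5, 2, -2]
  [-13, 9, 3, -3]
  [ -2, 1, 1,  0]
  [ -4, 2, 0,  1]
x^3 - 3*x^2 + 3*x - 1

The characteristic polynomial is χ_A(x) = (x - 1)^4, so the eigenvalues are known. The minimal polynomial is
  m_A(x) = Π_λ (x − λ)^{k_λ}
where k_λ is the size of the *largest* Jordan block for λ (equivalently, the smallest k with (A − λI)^k v = 0 for every generalised eigenvector v of λ).

  λ = 1: largest Jordan block has size 3, contributing (x − 1)^3

So m_A(x) = (x - 1)^3 = x^3 - 3*x^2 + 3*x - 1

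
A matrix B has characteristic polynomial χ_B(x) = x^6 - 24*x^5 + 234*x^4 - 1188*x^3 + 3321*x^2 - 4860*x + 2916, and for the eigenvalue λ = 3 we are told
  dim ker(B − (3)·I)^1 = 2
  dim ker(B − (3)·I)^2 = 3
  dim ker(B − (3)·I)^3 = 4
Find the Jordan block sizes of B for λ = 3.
Block sizes for λ = 3: [3, 1]

From the dimensions of kernels of powers, the number of Jordan blocks of size at least j is d_j − d_{j−1} where d_j = dim ker(N^j) (with d_0 = 0). Computing the differences gives [2, 1, 1].
The number of blocks of size exactly k is (#blocks of size ≥ k) − (#blocks of size ≥ k + 1), so the partition is: 1 block(s) of size 1, 1 block(s) of size 3.
In nonincreasing order the block sizes are [3, 1].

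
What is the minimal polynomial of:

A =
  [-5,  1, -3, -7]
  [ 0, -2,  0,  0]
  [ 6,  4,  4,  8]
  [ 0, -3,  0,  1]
x^3 - 3*x + 2

The characteristic polynomial is χ_A(x) = (x - 1)^2*(x + 2)^2, so the eigenvalues are known. The minimal polynomial is
  m_A(x) = Π_λ (x − λ)^{k_λ}
where k_λ is the size of the *largest* Jordan block for λ (equivalently, the smallest k with (A − λI)^k v = 0 for every generalised eigenvector v of λ).

  λ = -2: largest Jordan block has size 1, contributing (x + 2)
  λ = 1: largest Jordan block has size 2, contributing (x − 1)^2

So m_A(x) = (x - 1)^2*(x + 2) = x^3 - 3*x + 2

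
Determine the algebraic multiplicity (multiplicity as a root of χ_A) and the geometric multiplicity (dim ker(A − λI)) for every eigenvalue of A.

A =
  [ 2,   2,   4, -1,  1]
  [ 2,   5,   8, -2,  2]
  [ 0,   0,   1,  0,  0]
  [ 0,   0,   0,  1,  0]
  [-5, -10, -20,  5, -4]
λ = 1: alg = 5, geom = 4

Step 1 — factor the characteristic polynomial to read off the algebraic multiplicities:
  χ_A(x) = (x - 1)^5

Step 2 — compute geometric multiplicities via the rank-nullity identity g(λ) = n − rank(A − λI):
  rank(A − (1)·I) = 1, so dim ker(A − (1)·I) = n − 1 = 4

Summary:
  λ = 1: algebraic multiplicity = 5, geometric multiplicity = 4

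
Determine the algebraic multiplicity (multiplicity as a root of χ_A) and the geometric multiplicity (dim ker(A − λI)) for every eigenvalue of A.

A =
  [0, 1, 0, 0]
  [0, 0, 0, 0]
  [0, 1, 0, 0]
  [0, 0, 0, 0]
λ = 0: alg = 4, geom = 3

Step 1 — factor the characteristic polynomial to read off the algebraic multiplicities:
  χ_A(x) = x^4

Step 2 — compute geometric multiplicities via the rank-nullity identity g(λ) = n − rank(A − λI):
  rank(A − (0)·I) = 1, so dim ker(A − (0)·I) = n − 1 = 3

Summary:
  λ = 0: algebraic multiplicity = 4, geometric multiplicity = 3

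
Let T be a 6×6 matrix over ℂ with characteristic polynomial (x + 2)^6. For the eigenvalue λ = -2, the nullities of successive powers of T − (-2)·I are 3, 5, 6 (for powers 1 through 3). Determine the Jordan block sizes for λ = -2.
Block sizes for λ = -2: [3, 2, 1]

From the dimensions of kernels of powers, the number of Jordan blocks of size at least j is d_j − d_{j−1} where d_j = dim ker(N^j) (with d_0 = 0). Computing the differences gives [3, 2, 1].
The number of blocks of size exactly k is (#blocks of size ≥ k) − (#blocks of size ≥ k + 1), so the partition is: 1 block(s) of size 1, 1 block(s) of size 2, 1 block(s) of size 3.
In nonincreasing order the block sizes are [3, 2, 1].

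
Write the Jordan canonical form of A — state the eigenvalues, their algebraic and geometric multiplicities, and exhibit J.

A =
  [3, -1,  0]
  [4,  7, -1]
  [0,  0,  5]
J_3(5)

The characteristic polynomial is
  det(x·I − A) = x^3 - 15*x^2 + 75*x - 125 = (x - 5)^3

Eigenvalues and multiplicities (the geometric multiplicity of λ is n − rank(A − λI), which equals the number of Jordan blocks for λ):
  λ = 5: algebraic multiplicity = 3, geometric multiplicity = 1

Determining the block sizes for each eigenvalue:
  λ = 5: one block (gm = 1), so the single block has size am = 3 → block sizes [3]

Assembling the blocks gives a Jordan form
J =
  [5, 1, 0]
  [0, 5, 1]
  [0, 0, 5]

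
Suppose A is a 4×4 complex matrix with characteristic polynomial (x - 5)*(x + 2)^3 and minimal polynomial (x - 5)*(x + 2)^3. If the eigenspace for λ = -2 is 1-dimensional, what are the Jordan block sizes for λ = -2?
Block sizes for λ = -2: [3]

Step 1 — from the characteristic polynomial, algebraic multiplicity of λ = -2 is 3. From dim ker(A − (-2)·I) = 1, there are exactly 1 Jordan blocks for λ = -2.
Step 2 — from the minimal polynomial, the factor (x + 2)^3 tells us the largest block for λ = -2 has size 3.
Step 3 — with total size 3, 1 blocks, and largest block 3, the block sizes (in nonincreasing order) are [3].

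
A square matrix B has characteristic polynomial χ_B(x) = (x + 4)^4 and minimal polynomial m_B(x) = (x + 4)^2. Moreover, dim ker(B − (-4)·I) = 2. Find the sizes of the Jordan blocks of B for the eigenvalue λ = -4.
Block sizes for λ = -4: [2, 2]

Step 1 — from the characteristic polynomial, algebraic multiplicity of λ = -4 is 4. From dim ker(B − (-4)·I) = 2, there are exactly 2 Jordan blocks for λ = -4.
Step 2 — from the minimal polynomial, the factor (x + 4)^2 tells us the largest block for λ = -4 has size 2.
Step 3 — with total size 4, 2 blocks, and largest block 2, the block sizes (in nonincreasing order) are [2, 2].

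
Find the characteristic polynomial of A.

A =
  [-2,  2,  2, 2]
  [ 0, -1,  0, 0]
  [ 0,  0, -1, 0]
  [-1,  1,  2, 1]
x^4 + 3*x^3 + 3*x^2 + x

Expanding det(x·I − A) (e.g. by cofactor expansion or by noting that A is similar to its Jordan form J, which has the same characteristic polynomial as A) gives
  χ_A(x) = x^4 + 3*x^3 + 3*x^2 + x
which factors as x*(x + 1)^3. The eigenvalues (with algebraic multiplicities) are λ = -1 with multiplicity 3, λ = 0 with multiplicity 1.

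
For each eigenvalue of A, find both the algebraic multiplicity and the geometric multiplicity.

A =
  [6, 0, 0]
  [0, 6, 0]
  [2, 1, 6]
λ = 6: alg = 3, geom = 2

Step 1 — factor the characteristic polynomial to read off the algebraic multiplicities:
  χ_A(x) = (x - 6)^3

Step 2 — compute geometric multiplicities via the rank-nullity identity g(λ) = n − rank(A − λI):
  rank(A − (6)·I) = 1, so dim ker(A − (6)·I) = n − 1 = 2

Summary:
  λ = 6: algebraic multiplicity = 3, geometric multiplicity = 2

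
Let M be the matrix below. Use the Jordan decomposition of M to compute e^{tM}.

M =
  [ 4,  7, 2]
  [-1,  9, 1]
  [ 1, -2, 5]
e^{tM} =
  [-t^2*exp(6*t)/2 - 2*t*exp(6*t) + exp(6*t), 3*t^2*exp(6*t)/2 + 7*t*exp(6*t), t^2*exp(6*t)/2 + 2*t*exp(6*t)]
  [-t*exp(6*t), 3*t*exp(6*t) + exp(6*t), t*exp(6*t)]
  [-t^2*exp(6*t)/2 + t*exp(6*t), 3*t^2*exp(6*t)/2 - 2*t*exp(6*t), t^2*exp(6*t)/2 - t*exp(6*t) + exp(6*t)]

Strategy: write M = P · J · P⁻¹ where J is a Jordan canonical form, so e^{tM} = P · e^{tJ} · P⁻¹, and e^{tJ} can be computed block-by-block.

M has Jordan form
J =
  [6, 1, 0]
  [0, 6, 1]
  [0, 0, 6]
(up to reordering of blocks).

Per-block formulas:
  For a 3×3 Jordan block J_3(6): exp(t · J_3(6)) = e^(6t)·(I + t·N + (t^2/2)·N^2), where N is the 3×3 nilpotent shift.

After assembling e^{tJ} and conjugating by P, we get:

e^{tM} =
  [-t^2*exp(6*t)/2 - 2*t*exp(6*t) + exp(6*t), 3*t^2*exp(6*t)/2 + 7*t*exp(6*t), t^2*exp(6*t)/2 + 2*t*exp(6*t)]
  [-t*exp(6*t), 3*t*exp(6*t) + exp(6*t), t*exp(6*t)]
  [-t^2*exp(6*t)/2 + t*exp(6*t), 3*t^2*exp(6*t)/2 - 2*t*exp(6*t), t^2*exp(6*t)/2 - t*exp(6*t) + exp(6*t)]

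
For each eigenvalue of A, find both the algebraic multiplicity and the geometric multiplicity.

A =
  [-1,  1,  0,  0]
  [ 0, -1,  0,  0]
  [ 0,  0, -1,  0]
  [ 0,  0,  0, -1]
λ = -1: alg = 4, geom = 3

Step 1 — factor the characteristic polynomial to read off the algebraic multiplicities:
  χ_A(x) = (x + 1)^4

Step 2 — compute geometric multiplicities via the rank-nullity identity g(λ) = n − rank(A − λI):
  rank(A − (-1)·I) = 1, so dim ker(A − (-1)·I) = n − 1 = 3

Summary:
  λ = -1: algebraic multiplicity = 4, geometric multiplicity = 3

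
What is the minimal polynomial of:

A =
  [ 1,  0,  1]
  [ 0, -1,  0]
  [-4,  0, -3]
x^2 + 2*x + 1

The characteristic polynomial is χ_A(x) = (x + 1)^3, so the eigenvalues are known. The minimal polynomial is
  m_A(x) = Π_λ (x − λ)^{k_λ}
where k_λ is the size of the *largest* Jordan block for λ (equivalently, the smallest k with (A − λI)^k v = 0 for every generalised eigenvector v of λ).

  λ = -1: largest Jordan block has size 2, contributing (x + 1)^2

So m_A(x) = (x + 1)^2 = x^2 + 2*x + 1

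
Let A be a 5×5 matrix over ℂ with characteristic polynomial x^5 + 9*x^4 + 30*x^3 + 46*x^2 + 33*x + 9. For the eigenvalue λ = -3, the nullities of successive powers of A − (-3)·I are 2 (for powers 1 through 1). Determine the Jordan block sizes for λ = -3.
Block sizes for λ = -3: [1, 1]

From the dimensions of kernels of powers, the number of Jordan blocks of size at least j is d_j − d_{j−1} where d_j = dim ker(N^j) (with d_0 = 0). Computing the differences gives [2].
The number of blocks of size exactly k is (#blocks of size ≥ k) − (#blocks of size ≥ k + 1), so the partition is: 2 block(s) of size 1.
In nonincreasing order the block sizes are [1, 1].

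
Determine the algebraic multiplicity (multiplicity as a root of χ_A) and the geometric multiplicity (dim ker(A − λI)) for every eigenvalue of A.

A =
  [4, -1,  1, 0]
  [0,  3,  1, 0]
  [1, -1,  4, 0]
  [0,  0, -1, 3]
λ = 3: alg = 2, geom = 2; λ = 4: alg = 2, geom = 1

Step 1 — factor the characteristic polynomial to read off the algebraic multiplicities:
  χ_A(x) = (x - 4)^2*(x - 3)^2

Step 2 — compute geometric multiplicities via the rank-nullity identity g(λ) = n − rank(A − λI):
  rank(A − (3)·I) = 2, so dim ker(A − (3)·I) = n − 2 = 2
  rank(A − (4)·I) = 3, so dim ker(A − (4)·I) = n − 3 = 1

Summary:
  λ = 3: algebraic multiplicity = 2, geometric multiplicity = 2
  λ = 4: algebraic multiplicity = 2, geometric multiplicity = 1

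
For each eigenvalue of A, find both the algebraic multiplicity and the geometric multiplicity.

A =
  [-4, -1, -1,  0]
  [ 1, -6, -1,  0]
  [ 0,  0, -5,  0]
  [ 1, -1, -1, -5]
λ = -5: alg = 4, geom = 3

Step 1 — factor the characteristic polynomial to read off the algebraic multiplicities:
  χ_A(x) = (x + 5)^4

Step 2 — compute geometric multiplicities via the rank-nullity identity g(λ) = n − rank(A − λI):
  rank(A − (-5)·I) = 1, so dim ker(A − (-5)·I) = n − 1 = 3

Summary:
  λ = -5: algebraic multiplicity = 4, geometric multiplicity = 3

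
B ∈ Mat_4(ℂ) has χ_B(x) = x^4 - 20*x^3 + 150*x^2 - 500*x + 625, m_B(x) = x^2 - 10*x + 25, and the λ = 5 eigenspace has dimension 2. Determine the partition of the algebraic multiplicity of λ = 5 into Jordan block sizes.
Block sizes for λ = 5: [2, 2]

Step 1 — from the characteristic polynomial, algebraic multiplicity of λ = 5 is 4. From dim ker(B − (5)·I) = 2, there are exactly 2 Jordan blocks for λ = 5.
Step 2 — from the minimal polynomial, the factor (x − 5)^2 tells us the largest block for λ = 5 has size 2.
Step 3 — with total size 4, 2 blocks, and largest block 2, the block sizes (in nonincreasing order) are [2, 2].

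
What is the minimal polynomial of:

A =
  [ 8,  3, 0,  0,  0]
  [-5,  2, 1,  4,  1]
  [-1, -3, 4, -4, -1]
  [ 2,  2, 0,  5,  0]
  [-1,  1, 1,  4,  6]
x^3 - 15*x^2 + 75*x - 125

The characteristic polynomial is χ_A(x) = (x - 5)^5, so the eigenvalues are known. The minimal polynomial is
  m_A(x) = Π_λ (x − λ)^{k_λ}
where k_λ is the size of the *largest* Jordan block for λ (equivalently, the smallest k with (A − λI)^k v = 0 for every generalised eigenvector v of λ).

  λ = 5: largest Jordan block has size 3, contributing (x − 5)^3

So m_A(x) = (x - 5)^3 = x^3 - 15*x^2 + 75*x - 125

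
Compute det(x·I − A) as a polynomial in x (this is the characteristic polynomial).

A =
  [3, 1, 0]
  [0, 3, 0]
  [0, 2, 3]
x^3 - 9*x^2 + 27*x - 27

Expanding det(x·I − A) (e.g. by cofactor expansion or by noting that A is similar to its Jordan form J, which has the same characteristic polynomial as A) gives
  χ_A(x) = x^3 - 9*x^2 + 27*x - 27
which factors as (x - 3)^3. The eigenvalues (with algebraic multiplicities) are λ = 3 with multiplicity 3.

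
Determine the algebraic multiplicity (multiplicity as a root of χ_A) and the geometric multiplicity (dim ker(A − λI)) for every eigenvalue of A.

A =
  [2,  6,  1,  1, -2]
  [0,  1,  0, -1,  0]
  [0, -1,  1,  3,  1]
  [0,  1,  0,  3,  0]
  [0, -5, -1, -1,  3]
λ = 2: alg = 5, geom = 2

Step 1 — factor the characteristic polynomial to read off the algebraic multiplicities:
  χ_A(x) = (x - 2)^5

Step 2 — compute geometric multiplicities via the rank-nullity identity g(λ) = n − rank(A − λI):
  rank(A − (2)·I) = 3, so dim ker(A − (2)·I) = n − 3 = 2

Summary:
  λ = 2: algebraic multiplicity = 5, geometric multiplicity = 2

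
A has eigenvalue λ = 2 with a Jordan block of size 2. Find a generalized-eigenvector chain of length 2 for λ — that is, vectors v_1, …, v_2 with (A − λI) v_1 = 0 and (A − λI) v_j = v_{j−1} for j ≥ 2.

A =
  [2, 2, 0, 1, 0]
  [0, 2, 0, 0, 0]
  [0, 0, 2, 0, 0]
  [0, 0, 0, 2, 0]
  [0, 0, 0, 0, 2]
A Jordan chain for λ = 2 of length 2:
v_1 = (2, 0, 0, 0, 0)ᵀ
v_2 = (0, 1, 0, 0, 0)ᵀ

Let N = A − (2)·I. We want v_2 with N^2 v_2 = 0 but N^1 v_2 ≠ 0; then v_{j-1} := N · v_j for j = 2, …, 2.

Pick v_2 = (0, 1, 0, 0, 0)ᵀ.
Then v_1 = N · v_2 = (2, 0, 0, 0, 0)ᵀ.

Sanity check: (A − (2)·I) v_1 = (0, 0, 0, 0, 0)ᵀ = 0. ✓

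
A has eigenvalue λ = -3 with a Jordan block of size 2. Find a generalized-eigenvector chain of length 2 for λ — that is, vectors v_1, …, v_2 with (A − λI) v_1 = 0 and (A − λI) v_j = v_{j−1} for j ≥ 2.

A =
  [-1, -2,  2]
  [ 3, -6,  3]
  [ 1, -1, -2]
A Jordan chain for λ = -3 of length 2:
v_1 = (2, 3, 1)ᵀ
v_2 = (1, 0, 0)ᵀ

Let N = A − (-3)·I. We want v_2 with N^2 v_2 = 0 but N^1 v_2 ≠ 0; then v_{j-1} := N · v_j for j = 2, …, 2.

Pick v_2 = (1, 0, 0)ᵀ.
Then v_1 = N · v_2 = (2, 3, 1)ᵀ.

Sanity check: (A − (-3)·I) v_1 = (0, 0, 0)ᵀ = 0. ✓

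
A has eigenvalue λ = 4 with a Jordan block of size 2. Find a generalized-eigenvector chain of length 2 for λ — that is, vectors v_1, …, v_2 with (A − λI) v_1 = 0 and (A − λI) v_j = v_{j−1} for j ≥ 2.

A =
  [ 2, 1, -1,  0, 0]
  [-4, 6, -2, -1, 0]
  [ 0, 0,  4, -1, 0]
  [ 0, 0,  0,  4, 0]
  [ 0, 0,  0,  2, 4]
A Jordan chain for λ = 4 of length 2:
v_1 = (-2, -4, 0, 0, 0)ᵀ
v_2 = (1, 0, 0, 0, 0)ᵀ

Let N = A − (4)·I. We want v_2 with N^2 v_2 = 0 but N^1 v_2 ≠ 0; then v_{j-1} := N · v_j for j = 2, …, 2.

Pick v_2 = (1, 0, 0, 0, 0)ᵀ.
Then v_1 = N · v_2 = (-2, -4, 0, 0, 0)ᵀ.

Sanity check: (A − (4)·I) v_1 = (0, 0, 0, 0, 0)ᵀ = 0. ✓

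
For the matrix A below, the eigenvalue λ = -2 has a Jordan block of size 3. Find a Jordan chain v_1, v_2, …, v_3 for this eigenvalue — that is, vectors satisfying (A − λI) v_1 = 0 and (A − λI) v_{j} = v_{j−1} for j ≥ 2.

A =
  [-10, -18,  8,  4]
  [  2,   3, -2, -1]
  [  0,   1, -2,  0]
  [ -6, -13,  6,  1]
A Jordan chain for λ = -2 of length 3:
v_1 = (4, 0, 2, 4)ᵀ
v_2 = (-8, 2, 0, -6)ᵀ
v_3 = (1, 0, 0, 0)ᵀ

Let N = A − (-2)·I. We want v_3 with N^3 v_3 = 0 but N^2 v_3 ≠ 0; then v_{j-1} := N · v_j for j = 3, …, 2.

Pick v_3 = (1, 0, 0, 0)ᵀ.
Then v_2 = N · v_3 = (-8, 2, 0, -6)ᵀ.
Then v_1 = N · v_2 = (4, 0, 2, 4)ᵀ.

Sanity check: (A − (-2)·I) v_1 = (0, 0, 0, 0)ᵀ = 0. ✓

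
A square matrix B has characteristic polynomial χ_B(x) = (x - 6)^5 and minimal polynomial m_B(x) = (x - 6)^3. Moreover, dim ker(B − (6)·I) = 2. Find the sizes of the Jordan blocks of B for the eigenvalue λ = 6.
Block sizes for λ = 6: [3, 2]

Step 1 — from the characteristic polynomial, algebraic multiplicity of λ = 6 is 5. From dim ker(B − (6)·I) = 2, there are exactly 2 Jordan blocks for λ = 6.
Step 2 — from the minimal polynomial, the factor (x − 6)^3 tells us the largest block for λ = 6 has size 3.
Step 3 — with total size 5, 2 blocks, and largest block 3, the block sizes (in nonincreasing order) are [3, 2].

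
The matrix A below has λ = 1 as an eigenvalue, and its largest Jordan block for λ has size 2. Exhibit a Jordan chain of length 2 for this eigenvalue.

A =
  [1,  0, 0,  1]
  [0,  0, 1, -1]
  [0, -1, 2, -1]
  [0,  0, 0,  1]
A Jordan chain for λ = 1 of length 2:
v_1 = (0, -1, -1, 0)ᵀ
v_2 = (0, 1, 0, 0)ᵀ

Let N = A − (1)·I. We want v_2 with N^2 v_2 = 0 but N^1 v_2 ≠ 0; then v_{j-1} := N · v_j for j = 2, …, 2.

Pick v_2 = (0, 1, 0, 0)ᵀ.
Then v_1 = N · v_2 = (0, -1, -1, 0)ᵀ.

Sanity check: (A − (1)·I) v_1 = (0, 0, 0, 0)ᵀ = 0. ✓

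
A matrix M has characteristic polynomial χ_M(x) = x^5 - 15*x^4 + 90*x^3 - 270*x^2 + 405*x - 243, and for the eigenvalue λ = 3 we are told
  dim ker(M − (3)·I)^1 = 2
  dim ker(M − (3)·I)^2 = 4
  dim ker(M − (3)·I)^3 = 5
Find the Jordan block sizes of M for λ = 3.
Block sizes for λ = 3: [3, 2]

From the dimensions of kernels of powers, the number of Jordan blocks of size at least j is d_j − d_{j−1} where d_j = dim ker(N^j) (with d_0 = 0). Computing the differences gives [2, 2, 1].
The number of blocks of size exactly k is (#blocks of size ≥ k) − (#blocks of size ≥ k + 1), so the partition is: 1 block(s) of size 2, 1 block(s) of size 3.
In nonincreasing order the block sizes are [3, 2].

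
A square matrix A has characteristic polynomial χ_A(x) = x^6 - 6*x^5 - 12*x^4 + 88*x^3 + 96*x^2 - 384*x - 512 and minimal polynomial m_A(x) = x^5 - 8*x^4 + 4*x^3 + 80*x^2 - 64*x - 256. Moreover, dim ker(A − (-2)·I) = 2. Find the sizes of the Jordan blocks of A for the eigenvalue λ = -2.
Block sizes for λ = -2: [2, 1]

Step 1 — from the characteristic polynomial, algebraic multiplicity of λ = -2 is 3. From dim ker(A − (-2)·I) = 2, there are exactly 2 Jordan blocks for λ = -2.
Step 2 — from the minimal polynomial, the factor (x + 2)^2 tells us the largest block for λ = -2 has size 2.
Step 3 — with total size 3, 2 blocks, and largest block 2, the block sizes (in nonincreasing order) are [2, 1].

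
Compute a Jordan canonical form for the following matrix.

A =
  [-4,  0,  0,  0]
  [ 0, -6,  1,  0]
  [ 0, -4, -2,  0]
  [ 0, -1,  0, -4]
J_3(-4) ⊕ J_1(-4)

The characteristic polynomial is
  det(x·I − A) = x^4 + 16*x^3 + 96*x^2 + 256*x + 256 = (x + 4)^4

Eigenvalues and multiplicities (the geometric multiplicity of λ is n − rank(A − λI), which equals the number of Jordan blocks for λ):
  λ = -4: algebraic multiplicity = 4, geometric multiplicity = 2

Determining the block sizes for each eigenvalue:
  λ = -4: with am = 4 and gm = 2, the partition is not yet determined (e.g. several partitions of 4 into 2 parts exist). Let N = A − (-4)·I. Computing rank(N^1) = 2, rank(N^2) = 1, rank(N^3) = 0; the number of blocks of size ≥ j is rank(N^{j−1}) − rank(N^j), giving [2, 1, 1]. So we have 1 block(s) of size 3, 1 block(s) of size 1 → block sizes [3, 1]

Assembling the blocks gives a Jordan form
J =
  [-4,  1,  0,  0]
  [ 0, -4,  1,  0]
  [ 0,  0, -4,  0]
  [ 0,  0,  0, -4]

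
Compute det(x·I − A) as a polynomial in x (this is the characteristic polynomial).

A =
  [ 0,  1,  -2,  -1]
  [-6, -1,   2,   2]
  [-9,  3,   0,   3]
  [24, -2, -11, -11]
x^4 + 12*x^3 + 54*x^2 + 108*x + 81

Expanding det(x·I − A) (e.g. by cofactor expansion or by noting that A is similar to its Jordan form J, which has the same characteristic polynomial as A) gives
  χ_A(x) = x^4 + 12*x^3 + 54*x^2 + 108*x + 81
which factors as (x + 3)^4. The eigenvalues (with algebraic multiplicities) are λ = -3 with multiplicity 4.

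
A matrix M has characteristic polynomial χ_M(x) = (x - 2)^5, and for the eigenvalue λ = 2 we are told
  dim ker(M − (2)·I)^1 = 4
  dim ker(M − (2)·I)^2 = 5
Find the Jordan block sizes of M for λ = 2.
Block sizes for λ = 2: [2, 1, 1, 1]

From the dimensions of kernels of powers, the number of Jordan blocks of size at least j is d_j − d_{j−1} where d_j = dim ker(N^j) (with d_0 = 0). Computing the differences gives [4, 1].
The number of blocks of size exactly k is (#blocks of size ≥ k) − (#blocks of size ≥ k + 1), so the partition is: 3 block(s) of size 1, 1 block(s) of size 2.
In nonincreasing order the block sizes are [2, 1, 1, 1].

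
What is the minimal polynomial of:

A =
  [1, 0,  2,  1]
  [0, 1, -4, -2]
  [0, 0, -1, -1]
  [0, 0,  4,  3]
x^2 - 2*x + 1

The characteristic polynomial is χ_A(x) = (x - 1)^4, so the eigenvalues are known. The minimal polynomial is
  m_A(x) = Π_λ (x − λ)^{k_λ}
where k_λ is the size of the *largest* Jordan block for λ (equivalently, the smallest k with (A − λI)^k v = 0 for every generalised eigenvector v of λ).

  λ = 1: largest Jordan block has size 2, contributing (x − 1)^2

So m_A(x) = (x - 1)^2 = x^2 - 2*x + 1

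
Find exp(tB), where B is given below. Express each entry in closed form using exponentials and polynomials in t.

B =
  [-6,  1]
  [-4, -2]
e^{tB} =
  [-2*t*exp(-4*t) + exp(-4*t), t*exp(-4*t)]
  [-4*t*exp(-4*t), 2*t*exp(-4*t) + exp(-4*t)]

Strategy: write B = P · J · P⁻¹ where J is a Jordan canonical form, so e^{tB} = P · e^{tJ} · P⁻¹, and e^{tJ} can be computed block-by-block.

B has Jordan form
J =
  [-4,  1]
  [ 0, -4]
(up to reordering of blocks).

Per-block formulas:
  For a 2×2 Jordan block J_2(-4): exp(t · J_2(-4)) = e^(-4t)·(I + t·N), where N is the 2×2 nilpotent shift.

After assembling e^{tJ} and conjugating by P, we get:

e^{tB} =
  [-2*t*exp(-4*t) + exp(-4*t), t*exp(-4*t)]
  [-4*t*exp(-4*t), 2*t*exp(-4*t) + exp(-4*t)]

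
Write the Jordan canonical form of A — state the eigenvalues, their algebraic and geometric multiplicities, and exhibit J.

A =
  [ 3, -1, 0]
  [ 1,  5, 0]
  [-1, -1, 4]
J_2(4) ⊕ J_1(4)

The characteristic polynomial is
  det(x·I − A) = x^3 - 12*x^2 + 48*x - 64 = (x - 4)^3

Eigenvalues and multiplicities (the geometric multiplicity of λ is n − rank(A − λI), which equals the number of Jordan blocks for λ):
  λ = 4: algebraic multiplicity = 3, geometric multiplicity = 2

Determining the block sizes for each eigenvalue:
  λ = 4: 2 blocks summing to 3 forces exactly one block of size 2 and the rest size 1 → block sizes [2, 1]

Assembling the blocks gives a Jordan form
J =
  [4, 1, 0]
  [0, 4, 0]
  [0, 0, 4]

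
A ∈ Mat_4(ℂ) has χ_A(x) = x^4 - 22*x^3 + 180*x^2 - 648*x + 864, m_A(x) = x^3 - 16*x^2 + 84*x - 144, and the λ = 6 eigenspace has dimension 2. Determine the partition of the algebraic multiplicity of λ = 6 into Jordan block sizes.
Block sizes for λ = 6: [2, 1]

Step 1 — from the characteristic polynomial, algebraic multiplicity of λ = 6 is 3. From dim ker(A − (6)·I) = 2, there are exactly 2 Jordan blocks for λ = 6.
Step 2 — from the minimal polynomial, the factor (x − 6)^2 tells us the largest block for λ = 6 has size 2.
Step 3 — with total size 3, 2 blocks, and largest block 2, the block sizes (in nonincreasing order) are [2, 1].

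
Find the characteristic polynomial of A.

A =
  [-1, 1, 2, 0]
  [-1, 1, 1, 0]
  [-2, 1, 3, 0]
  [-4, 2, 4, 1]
x^4 - 4*x^3 + 6*x^2 - 4*x + 1

Expanding det(x·I − A) (e.g. by cofactor expansion or by noting that A is similar to its Jordan form J, which has the same characteristic polynomial as A) gives
  χ_A(x) = x^4 - 4*x^3 + 6*x^2 - 4*x + 1
which factors as (x - 1)^4. The eigenvalues (with algebraic multiplicities) are λ = 1 with multiplicity 4.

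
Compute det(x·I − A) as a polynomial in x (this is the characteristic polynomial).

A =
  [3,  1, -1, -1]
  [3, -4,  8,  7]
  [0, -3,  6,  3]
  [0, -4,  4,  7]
x^4 - 12*x^3 + 54*x^2 - 108*x + 81

Expanding det(x·I − A) (e.g. by cofactor expansion or by noting that A is similar to its Jordan form J, which has the same characteristic polynomial as A) gives
  χ_A(x) = x^4 - 12*x^3 + 54*x^2 - 108*x + 81
which factors as (x - 3)^4. The eigenvalues (with algebraic multiplicities) are λ = 3 with multiplicity 4.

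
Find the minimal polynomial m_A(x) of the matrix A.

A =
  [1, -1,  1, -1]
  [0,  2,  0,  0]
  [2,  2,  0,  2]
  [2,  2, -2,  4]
x^2 - 3*x + 2

The characteristic polynomial is χ_A(x) = (x - 2)^3*(x - 1), so the eigenvalues are known. The minimal polynomial is
  m_A(x) = Π_λ (x − λ)^{k_λ}
where k_λ is the size of the *largest* Jordan block for λ (equivalently, the smallest k with (A − λI)^k v = 0 for every generalised eigenvector v of λ).

  λ = 1: largest Jordan block has size 1, contributing (x − 1)
  λ = 2: largest Jordan block has size 1, contributing (x − 2)

So m_A(x) = (x - 2)*(x - 1) = x^2 - 3*x + 2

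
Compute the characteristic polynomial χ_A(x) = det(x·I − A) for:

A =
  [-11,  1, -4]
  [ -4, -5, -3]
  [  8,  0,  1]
x^3 + 15*x^2 + 75*x + 125

Expanding det(x·I − A) (e.g. by cofactor expansion or by noting that A is similar to its Jordan form J, which has the same characteristic polynomial as A) gives
  χ_A(x) = x^3 + 15*x^2 + 75*x + 125
which factors as (x + 5)^3. The eigenvalues (with algebraic multiplicities) are λ = -5 with multiplicity 3.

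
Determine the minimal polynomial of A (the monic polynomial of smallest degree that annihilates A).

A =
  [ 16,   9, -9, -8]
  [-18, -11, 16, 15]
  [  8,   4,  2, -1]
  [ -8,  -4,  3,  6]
x^4 - 13*x^3 + 45*x^2 + 25*x - 250

The characteristic polynomial is χ_A(x) = (x - 5)^3*(x + 2), so the eigenvalues are known. The minimal polynomial is
  m_A(x) = Π_λ (x − λ)^{k_λ}
where k_λ is the size of the *largest* Jordan block for λ (equivalently, the smallest k with (A − λI)^k v = 0 for every generalised eigenvector v of λ).

  λ = -2: largest Jordan block has size 1, contributing (x + 2)
  λ = 5: largest Jordan block has size 3, contributing (x − 5)^3

So m_A(x) = (x - 5)^3*(x + 2) = x^4 - 13*x^3 + 45*x^2 + 25*x - 250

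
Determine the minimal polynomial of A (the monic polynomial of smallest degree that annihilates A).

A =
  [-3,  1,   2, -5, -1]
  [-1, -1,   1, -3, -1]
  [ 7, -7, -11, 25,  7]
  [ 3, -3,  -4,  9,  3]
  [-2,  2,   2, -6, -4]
x^3 + 6*x^2 + 12*x + 8

The characteristic polynomial is χ_A(x) = (x + 2)^5, so the eigenvalues are known. The minimal polynomial is
  m_A(x) = Π_λ (x − λ)^{k_λ}
where k_λ is the size of the *largest* Jordan block for λ (equivalently, the smallest k with (A − λI)^k v = 0 for every generalised eigenvector v of λ).

  λ = -2: largest Jordan block has size 3, contributing (x + 2)^3

So m_A(x) = (x + 2)^3 = x^3 + 6*x^2 + 12*x + 8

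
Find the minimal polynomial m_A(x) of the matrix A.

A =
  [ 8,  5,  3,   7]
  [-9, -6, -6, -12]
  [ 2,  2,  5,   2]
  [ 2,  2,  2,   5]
x^3 - 9*x^2 + 27*x - 27

The characteristic polynomial is χ_A(x) = (x - 3)^4, so the eigenvalues are known. The minimal polynomial is
  m_A(x) = Π_λ (x − λ)^{k_λ}
where k_λ is the size of the *largest* Jordan block for λ (equivalently, the smallest k with (A − λI)^k v = 0 for every generalised eigenvector v of λ).

  λ = 3: largest Jordan block has size 3, contributing (x − 3)^3

So m_A(x) = (x - 3)^3 = x^3 - 9*x^2 + 27*x - 27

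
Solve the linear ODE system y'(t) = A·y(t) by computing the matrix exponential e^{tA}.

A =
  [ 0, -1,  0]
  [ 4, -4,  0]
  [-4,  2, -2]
e^{tA} =
  [2*t*exp(-2*t) + exp(-2*t), -t*exp(-2*t), 0]
  [4*t*exp(-2*t), -2*t*exp(-2*t) + exp(-2*t), 0]
  [-4*t*exp(-2*t), 2*t*exp(-2*t), exp(-2*t)]

Strategy: write A = P · J · P⁻¹ where J is a Jordan canonical form, so e^{tA} = P · e^{tJ} · P⁻¹, and e^{tJ} can be computed block-by-block.

A has Jordan form
J =
  [-2,  1,  0]
  [ 0, -2,  0]
  [ 0,  0, -2]
(up to reordering of blocks).

Per-block formulas:
  For a 1×1 block at λ = -2: exp(t · [-2]) = [e^(-2t)].
  For a 2×2 Jordan block J_2(-2): exp(t · J_2(-2)) = e^(-2t)·(I + t·N), where N is the 2×2 nilpotent shift.

After assembling e^{tJ} and conjugating by P, we get:

e^{tA} =
  [2*t*exp(-2*t) + exp(-2*t), -t*exp(-2*t), 0]
  [4*t*exp(-2*t), -2*t*exp(-2*t) + exp(-2*t), 0]
  [-4*t*exp(-2*t), 2*t*exp(-2*t), exp(-2*t)]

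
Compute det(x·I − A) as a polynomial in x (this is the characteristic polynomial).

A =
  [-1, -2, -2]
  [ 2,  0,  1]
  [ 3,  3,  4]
x^3 - 3*x^2 + 3*x - 1

Expanding det(x·I − A) (e.g. by cofactor expansion or by noting that A is similar to its Jordan form J, which has the same characteristic polynomial as A) gives
  χ_A(x) = x^3 - 3*x^2 + 3*x - 1
which factors as (x - 1)^3. The eigenvalues (with algebraic multiplicities) are λ = 1 with multiplicity 3.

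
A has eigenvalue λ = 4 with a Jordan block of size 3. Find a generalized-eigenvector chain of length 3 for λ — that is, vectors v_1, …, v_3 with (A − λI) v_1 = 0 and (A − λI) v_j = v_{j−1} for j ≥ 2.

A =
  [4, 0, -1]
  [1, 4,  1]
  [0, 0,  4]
A Jordan chain for λ = 4 of length 3:
v_1 = (0, -1, 0)ᵀ
v_2 = (-1, 1, 0)ᵀ
v_3 = (0, 0, 1)ᵀ

Let N = A − (4)·I. We want v_3 with N^3 v_3 = 0 but N^2 v_3 ≠ 0; then v_{j-1} := N · v_j for j = 3, …, 2.

Pick v_3 = (0, 0, 1)ᵀ.
Then v_2 = N · v_3 = (-1, 1, 0)ᵀ.
Then v_1 = N · v_2 = (0, -1, 0)ᵀ.

Sanity check: (A − (4)·I) v_1 = (0, 0, 0)ᵀ = 0. ✓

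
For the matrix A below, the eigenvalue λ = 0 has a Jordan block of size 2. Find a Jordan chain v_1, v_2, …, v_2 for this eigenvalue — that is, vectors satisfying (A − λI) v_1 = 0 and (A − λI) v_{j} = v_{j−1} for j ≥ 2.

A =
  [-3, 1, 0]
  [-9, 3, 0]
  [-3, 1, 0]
A Jordan chain for λ = 0 of length 2:
v_1 = (-3, -9, -3)ᵀ
v_2 = (1, 0, 0)ᵀ

Let N = A − (0)·I. We want v_2 with N^2 v_2 = 0 but N^1 v_2 ≠ 0; then v_{j-1} := N · v_j for j = 2, …, 2.

Pick v_2 = (1, 0, 0)ᵀ.
Then v_1 = N · v_2 = (-3, -9, -3)ᵀ.

Sanity check: (A − (0)·I) v_1 = (0, 0, 0)ᵀ = 0. ✓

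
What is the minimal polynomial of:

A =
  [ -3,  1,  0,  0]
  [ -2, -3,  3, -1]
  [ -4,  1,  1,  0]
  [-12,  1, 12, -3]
x^4 + 8*x^3 + 18*x^2 - 27

The characteristic polynomial is χ_A(x) = (x - 1)*(x + 3)^3, so the eigenvalues are known. The minimal polynomial is
  m_A(x) = Π_λ (x − λ)^{k_λ}
where k_λ is the size of the *largest* Jordan block for λ (equivalently, the smallest k with (A − λI)^k v = 0 for every generalised eigenvector v of λ).

  λ = -3: largest Jordan block has size 3, contributing (x + 3)^3
  λ = 1: largest Jordan block has size 1, contributing (x − 1)

So m_A(x) = (x - 1)*(x + 3)^3 = x^4 + 8*x^3 + 18*x^2 - 27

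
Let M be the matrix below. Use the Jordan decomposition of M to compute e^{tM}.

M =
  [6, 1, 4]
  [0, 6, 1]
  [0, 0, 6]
e^{tM} =
  [exp(6*t), t*exp(6*t), t^2*exp(6*t)/2 + 4*t*exp(6*t)]
  [0, exp(6*t), t*exp(6*t)]
  [0, 0, exp(6*t)]

Strategy: write M = P · J · P⁻¹ where J is a Jordan canonical form, so e^{tM} = P · e^{tJ} · P⁻¹, and e^{tJ} can be computed block-by-block.

M has Jordan form
J =
  [6, 1, 0]
  [0, 6, 1]
  [0, 0, 6]
(up to reordering of blocks).

Per-block formulas:
  For a 3×3 Jordan block J_3(6): exp(t · J_3(6)) = e^(6t)·(I + t·N + (t^2/2)·N^2), where N is the 3×3 nilpotent shift.

After assembling e^{tJ} and conjugating by P, we get:

e^{tM} =
  [exp(6*t), t*exp(6*t), t^2*exp(6*t)/2 + 4*t*exp(6*t)]
  [0, exp(6*t), t*exp(6*t)]
  [0, 0, exp(6*t)]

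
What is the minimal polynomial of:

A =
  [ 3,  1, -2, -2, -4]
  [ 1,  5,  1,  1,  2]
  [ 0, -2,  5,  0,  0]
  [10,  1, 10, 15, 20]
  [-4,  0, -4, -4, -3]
x^3 - 15*x^2 + 75*x - 125

The characteristic polynomial is χ_A(x) = (x - 5)^5, so the eigenvalues are known. The minimal polynomial is
  m_A(x) = Π_λ (x − λ)^{k_λ}
where k_λ is the size of the *largest* Jordan block for λ (equivalently, the smallest k with (A − λI)^k v = 0 for every generalised eigenvector v of λ).

  λ = 5: largest Jordan block has size 3, contributing (x − 5)^3

So m_A(x) = (x - 5)^3 = x^3 - 15*x^2 + 75*x - 125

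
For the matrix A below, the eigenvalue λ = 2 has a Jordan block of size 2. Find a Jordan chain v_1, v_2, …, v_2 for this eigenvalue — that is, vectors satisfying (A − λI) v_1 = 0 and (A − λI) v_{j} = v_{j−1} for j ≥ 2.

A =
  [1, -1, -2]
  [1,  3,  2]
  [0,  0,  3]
A Jordan chain for λ = 2 of length 2:
v_1 = (-1, 1, 0)ᵀ
v_2 = (1, 0, 0)ᵀ

Let N = A − (2)·I. We want v_2 with N^2 v_2 = 0 but N^1 v_2 ≠ 0; then v_{j-1} := N · v_j for j = 2, …, 2.

Pick v_2 = (1, 0, 0)ᵀ.
Then v_1 = N · v_2 = (-1, 1, 0)ᵀ.

Sanity check: (A − (2)·I) v_1 = (0, 0, 0)ᵀ = 0. ✓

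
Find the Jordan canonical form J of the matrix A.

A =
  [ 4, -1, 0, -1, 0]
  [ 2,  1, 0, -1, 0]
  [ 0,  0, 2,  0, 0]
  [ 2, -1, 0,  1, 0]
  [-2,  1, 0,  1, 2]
J_2(2) ⊕ J_1(2) ⊕ J_1(2) ⊕ J_1(2)

The characteristic polynomial is
  det(x·I − A) = x^5 - 10*x^4 + 40*x^3 - 80*x^2 + 80*x - 32 = (x - 2)^5

Eigenvalues and multiplicities (the geometric multiplicity of λ is n − rank(A − λI), which equals the number of Jordan blocks for λ):
  λ = 2: algebraic multiplicity = 5, geometric multiplicity = 4

Determining the block sizes for each eigenvalue:
  λ = 2: 4 blocks summing to 5 forces exactly one block of size 2 and the rest size 1 → block sizes [2, 1, 1, 1]

Assembling the blocks gives a Jordan form
J =
  [2, 1, 0, 0, 0]
  [0, 2, 0, 0, 0]
  [0, 0, 2, 0, 0]
  [0, 0, 0, 2, 0]
  [0, 0, 0, 0, 2]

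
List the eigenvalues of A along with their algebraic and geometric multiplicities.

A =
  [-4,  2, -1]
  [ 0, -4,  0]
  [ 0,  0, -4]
λ = -4: alg = 3, geom = 2

Step 1 — factor the characteristic polynomial to read off the algebraic multiplicities:
  χ_A(x) = (x + 4)^3

Step 2 — compute geometric multiplicities via the rank-nullity identity g(λ) = n − rank(A − λI):
  rank(A − (-4)·I) = 1, so dim ker(A − (-4)·I) = n − 1 = 2

Summary:
  λ = -4: algebraic multiplicity = 3, geometric multiplicity = 2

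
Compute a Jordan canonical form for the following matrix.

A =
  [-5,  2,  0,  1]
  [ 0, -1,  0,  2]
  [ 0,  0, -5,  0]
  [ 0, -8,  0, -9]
J_2(-5) ⊕ J_1(-5) ⊕ J_1(-5)

The characteristic polynomial is
  det(x·I − A) = x^4 + 20*x^3 + 150*x^2 + 500*x + 625 = (x + 5)^4

Eigenvalues and multiplicities (the geometric multiplicity of λ is n − rank(A − λI), which equals the number of Jordan blocks for λ):
  λ = -5: algebraic multiplicity = 4, geometric multiplicity = 3

Determining the block sizes for each eigenvalue:
  λ = -5: 3 blocks summing to 4 forces exactly one block of size 2 and the rest size 1 → block sizes [2, 1, 1]

Assembling the blocks gives a Jordan form
J =
  [-5,  1,  0,  0]
  [ 0, -5,  0,  0]
  [ 0,  0, -5,  0]
  [ 0,  0,  0, -5]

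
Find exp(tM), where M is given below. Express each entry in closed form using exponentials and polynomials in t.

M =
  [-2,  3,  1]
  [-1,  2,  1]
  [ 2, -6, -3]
e^{tM} =
  [-t*exp(-t) + exp(-t), 3*t*exp(-t), t*exp(-t)]
  [-t*exp(-t), 3*t*exp(-t) + exp(-t), t*exp(-t)]
  [2*t*exp(-t), -6*t*exp(-t), -2*t*exp(-t) + exp(-t)]

Strategy: write M = P · J · P⁻¹ where J is a Jordan canonical form, so e^{tM} = P · e^{tJ} · P⁻¹, and e^{tJ} can be computed block-by-block.

M has Jordan form
J =
  [-1,  1,  0]
  [ 0, -1,  0]
  [ 0,  0, -1]
(up to reordering of blocks).

Per-block formulas:
  For a 1×1 block at λ = -1: exp(t · [-1]) = [e^(-1t)].
  For a 2×2 Jordan block J_2(-1): exp(t · J_2(-1)) = e^(-1t)·(I + t·N), where N is the 2×2 nilpotent shift.

After assembling e^{tJ} and conjugating by P, we get:

e^{tM} =
  [-t*exp(-t) + exp(-t), 3*t*exp(-t), t*exp(-t)]
  [-t*exp(-t), 3*t*exp(-t) + exp(-t), t*exp(-t)]
  [2*t*exp(-t), -6*t*exp(-t), -2*t*exp(-t) + exp(-t)]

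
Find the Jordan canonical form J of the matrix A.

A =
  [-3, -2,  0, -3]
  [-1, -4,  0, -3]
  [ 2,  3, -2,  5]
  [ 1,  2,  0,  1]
J_2(-2) ⊕ J_2(-2)

The characteristic polynomial is
  det(x·I − A) = x^4 + 8*x^3 + 24*x^2 + 32*x + 16 = (x + 2)^4

Eigenvalues and multiplicities (the geometric multiplicity of λ is n − rank(A − λI), which equals the number of Jordan blocks for λ):
  λ = -2: algebraic multiplicity = 4, geometric multiplicity = 2

Determining the block sizes for each eigenvalue:
  λ = -2: with am = 4 and gm = 2, the partition is not yet determined (e.g. several partitions of 4 into 2 parts exist). Let N = A − (-2)·I. Computing rank(N^1) = 2, rank(N^2) = 0; the number of blocks of size ≥ j is rank(N^{j−1}) − rank(N^j), giving [2, 2]. So we have 2 block(s) of size 2 → block sizes [2, 2]

Assembling the blocks gives a Jordan form
J =
  [-2,  1,  0,  0]
  [ 0, -2,  0,  0]
  [ 0,  0, -2,  1]
  [ 0,  0,  0, -2]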